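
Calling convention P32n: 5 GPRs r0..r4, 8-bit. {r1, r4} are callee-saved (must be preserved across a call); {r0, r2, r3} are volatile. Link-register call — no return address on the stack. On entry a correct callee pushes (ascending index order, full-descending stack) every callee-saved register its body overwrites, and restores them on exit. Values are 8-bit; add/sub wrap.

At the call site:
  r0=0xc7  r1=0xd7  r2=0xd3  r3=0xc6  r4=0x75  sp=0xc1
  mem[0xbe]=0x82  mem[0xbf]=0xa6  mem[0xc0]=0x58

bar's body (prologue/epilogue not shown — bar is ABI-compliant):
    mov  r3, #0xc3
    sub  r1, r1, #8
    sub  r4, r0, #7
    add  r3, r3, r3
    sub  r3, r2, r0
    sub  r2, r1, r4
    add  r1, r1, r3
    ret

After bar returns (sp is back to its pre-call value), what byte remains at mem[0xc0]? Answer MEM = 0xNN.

MEM = 0xd7

prologue: push r1 → mem[0xc0]=0xd7, sp=0xc0
prologue: push r4 → mem[0xbf]=0x75, sp=0xbf
body[0] mov  r3, #0xc3 → r3=0xc3
body[1] sub  r1, r1, #8 → r1=0xcf
body[2] sub  r4, r0, #7 → r4=0xc0
body[3] add  r3, r3, r3 → r3=0x86
body[4] sub  r3, r2, r0 → r3=0x0c
body[5] sub  r2, r1, r4 → r2=0x0f
body[6] add  r1, r1, r3 → r1=0xdb
epilogue: pop r4=0x75, sp=0xc0
epilogue: pop r1=0xd7, sp=0xc1
prologue pushed ['r1', 'r4'] at ['0xc0', '0xbf']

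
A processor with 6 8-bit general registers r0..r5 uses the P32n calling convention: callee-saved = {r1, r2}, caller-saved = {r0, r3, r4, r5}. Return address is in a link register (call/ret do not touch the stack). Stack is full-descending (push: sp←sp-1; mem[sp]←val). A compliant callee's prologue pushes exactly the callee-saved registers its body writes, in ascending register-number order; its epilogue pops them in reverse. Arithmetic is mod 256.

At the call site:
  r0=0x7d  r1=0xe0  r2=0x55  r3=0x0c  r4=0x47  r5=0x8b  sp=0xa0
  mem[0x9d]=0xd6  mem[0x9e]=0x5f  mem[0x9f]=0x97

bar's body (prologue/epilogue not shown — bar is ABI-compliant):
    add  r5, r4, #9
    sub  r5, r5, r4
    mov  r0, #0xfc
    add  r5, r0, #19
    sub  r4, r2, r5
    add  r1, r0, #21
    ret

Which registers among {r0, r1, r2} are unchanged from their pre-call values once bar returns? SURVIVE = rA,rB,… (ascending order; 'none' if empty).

SURVIVE = r1,r2

prologue: push r1 → mem[0x9f]=0xe0, sp=0x9f
body[0] add  r5, r4, #9 → r5=0x50
body[1] sub  r5, r5, r4 → r5=0x09
body[2] mov  r0, #0xfc → r0=0xfc
body[3] add  r5, r0, #19 → r5=0x0f
body[4] sub  r4, r2, r5 → r4=0x46
body[5] add  r1, r0, #21 → r1=0x11
epilogue: pop r1=0xe0, sp=0xa0
r0: caller-saved, written=True
r1: callee-saved, written=True
r2: callee-saved, written=False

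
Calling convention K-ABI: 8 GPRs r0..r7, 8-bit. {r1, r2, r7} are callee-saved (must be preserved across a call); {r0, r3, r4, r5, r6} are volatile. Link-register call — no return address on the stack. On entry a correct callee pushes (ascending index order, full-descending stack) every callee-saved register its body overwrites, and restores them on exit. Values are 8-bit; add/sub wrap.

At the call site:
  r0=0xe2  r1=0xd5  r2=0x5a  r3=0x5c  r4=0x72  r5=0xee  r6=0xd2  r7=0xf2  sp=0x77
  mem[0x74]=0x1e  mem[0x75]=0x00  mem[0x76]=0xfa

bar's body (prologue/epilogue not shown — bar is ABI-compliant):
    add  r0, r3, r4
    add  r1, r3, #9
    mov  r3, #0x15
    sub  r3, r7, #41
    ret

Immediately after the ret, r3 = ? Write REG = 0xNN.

REG = 0xc9

prologue: push r1 → mem[0x76]=0xd5, sp=0x76
body[0] add  r0, r3, r4 → r0=0xce
body[1] add  r1, r3, #9 → r1=0x65
body[2] mov  r3, #0x15 → r3=0x15
body[3] sub  r3, r7, #41 → r3=0xc9
epilogue: pop r1=0xd5, sp=0x77
r3 is caller-saved → body value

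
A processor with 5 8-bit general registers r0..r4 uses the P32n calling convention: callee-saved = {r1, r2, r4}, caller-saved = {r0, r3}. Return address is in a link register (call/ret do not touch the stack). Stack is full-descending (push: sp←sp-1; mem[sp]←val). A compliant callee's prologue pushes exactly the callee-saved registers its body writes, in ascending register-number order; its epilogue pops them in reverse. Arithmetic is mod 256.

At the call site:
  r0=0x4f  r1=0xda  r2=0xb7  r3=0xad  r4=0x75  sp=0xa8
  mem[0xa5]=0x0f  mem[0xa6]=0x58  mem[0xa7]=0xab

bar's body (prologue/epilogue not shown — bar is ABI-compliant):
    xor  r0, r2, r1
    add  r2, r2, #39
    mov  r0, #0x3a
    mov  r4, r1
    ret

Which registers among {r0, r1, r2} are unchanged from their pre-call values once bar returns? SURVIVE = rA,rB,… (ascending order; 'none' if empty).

SURVIVE = r1,r2

prologue: push r2 -> mem[0xa7]=0xb7, sp=0xa7
prologue: push r4 -> mem[0xa6]=0x75, sp=0xa6
body[0] xor  r0, r2, r1 -> r0=0x6d
body[1] add  r2, r2, #39 -> r2=0xde
body[2] mov  r0, #0x3a -> r0=0x3a
body[3] mov  r4, r1 -> r4=0xda
epilogue: pop r4=0x75, sp=0xa7
epilogue: pop r2=0xb7, sp=0xa8
r0: caller-saved, written=True
r1: callee-saved, written=False
r2: callee-saved, written=True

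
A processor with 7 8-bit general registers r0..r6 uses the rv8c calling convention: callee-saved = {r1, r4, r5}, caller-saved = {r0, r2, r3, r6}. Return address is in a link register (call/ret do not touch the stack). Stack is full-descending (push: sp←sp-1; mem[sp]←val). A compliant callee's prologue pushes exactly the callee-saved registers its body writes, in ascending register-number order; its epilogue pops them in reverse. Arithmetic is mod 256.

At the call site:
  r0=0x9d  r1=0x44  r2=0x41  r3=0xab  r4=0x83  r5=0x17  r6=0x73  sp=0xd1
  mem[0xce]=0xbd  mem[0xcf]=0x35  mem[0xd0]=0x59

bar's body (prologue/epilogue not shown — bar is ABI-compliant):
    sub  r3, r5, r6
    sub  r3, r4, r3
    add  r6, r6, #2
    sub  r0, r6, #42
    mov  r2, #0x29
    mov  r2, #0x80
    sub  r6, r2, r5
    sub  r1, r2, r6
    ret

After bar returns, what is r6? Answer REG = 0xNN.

prologue: push r1 → mem[0xd0]=0x44, sp=0xd0
body[0] sub  r3, r5, r6 → r3=0xa4
body[1] sub  r3, r4, r3 → r3=0xdf
body[2] add  r6, r6, #2 → r6=0x75
body[3] sub  r0, r6, #42 → r0=0x4b
body[4] mov  r2, #0x29 → r2=0x29
body[5] mov  r2, #0x80 → r2=0x80
body[6] sub  r6, r2, r5 → r6=0x69
body[7] sub  r1, r2, r6 → r1=0x17
epilogue: pop r1=0x44, sp=0xd1
r6 is caller-saved → body value

REG = 0x69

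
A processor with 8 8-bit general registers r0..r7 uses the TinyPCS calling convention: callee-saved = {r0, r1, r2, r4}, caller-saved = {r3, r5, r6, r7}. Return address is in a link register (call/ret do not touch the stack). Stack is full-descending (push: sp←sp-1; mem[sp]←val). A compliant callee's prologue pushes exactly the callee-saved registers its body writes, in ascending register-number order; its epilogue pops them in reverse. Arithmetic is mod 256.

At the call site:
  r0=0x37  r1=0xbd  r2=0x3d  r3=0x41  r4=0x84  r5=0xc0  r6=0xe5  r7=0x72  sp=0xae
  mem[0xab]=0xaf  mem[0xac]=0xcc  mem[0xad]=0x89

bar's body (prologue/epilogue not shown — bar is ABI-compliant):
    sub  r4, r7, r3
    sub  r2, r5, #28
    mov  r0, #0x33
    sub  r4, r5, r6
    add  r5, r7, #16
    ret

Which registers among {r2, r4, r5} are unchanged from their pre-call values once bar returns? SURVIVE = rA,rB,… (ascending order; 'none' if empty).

SURVIVE = r2,r4

prologue: push r0 -> mem[0xad]=0x37, sp=0xad
prologue: push r2 -> mem[0xac]=0x3d, sp=0xac
prologue: push r4 -> mem[0xab]=0x84, sp=0xab
body[0] sub  r4, r7, r3 -> r4=0x31
body[1] sub  r2, r5, #28 -> r2=0xa4
body[2] mov  r0, #0x33 -> r0=0x33
body[3] sub  r4, r5, r6 -> r4=0xdb
body[4] add  r5, r7, #16 -> r5=0x82
epilogue: pop r4=0x84, sp=0xac
epilogue: pop r2=0x3d, sp=0xad
epilogue: pop r0=0x37, sp=0xae
r2: callee-saved, written=True
r4: callee-saved, written=True
r5: caller-saved, written=True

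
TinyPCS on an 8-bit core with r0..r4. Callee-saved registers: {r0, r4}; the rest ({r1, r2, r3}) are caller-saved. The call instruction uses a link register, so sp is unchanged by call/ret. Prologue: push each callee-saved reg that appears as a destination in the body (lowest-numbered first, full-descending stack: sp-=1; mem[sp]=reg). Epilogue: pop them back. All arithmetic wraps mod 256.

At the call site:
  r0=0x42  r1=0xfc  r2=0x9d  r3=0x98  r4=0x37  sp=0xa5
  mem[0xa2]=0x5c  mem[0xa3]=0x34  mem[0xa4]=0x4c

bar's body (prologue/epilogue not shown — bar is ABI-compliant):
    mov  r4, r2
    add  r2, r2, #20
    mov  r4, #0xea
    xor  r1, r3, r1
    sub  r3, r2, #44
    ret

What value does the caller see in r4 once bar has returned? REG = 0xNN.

prologue: push r4 -> mem[0xa4]=0x37, sp=0xa4
body[0] mov  r4, r2 -> r4=0x9d
body[1] add  r2, r2, #20 -> r2=0xb1
body[2] mov  r4, #0xea -> r4=0xea
body[3] xor  r1, r3, r1 -> r1=0x64
body[4] sub  r3, r2, #44 -> r3=0x85
epilogue: pop r4=0x37, sp=0xa5
r4 is callee-saved -> restored

REG = 0x37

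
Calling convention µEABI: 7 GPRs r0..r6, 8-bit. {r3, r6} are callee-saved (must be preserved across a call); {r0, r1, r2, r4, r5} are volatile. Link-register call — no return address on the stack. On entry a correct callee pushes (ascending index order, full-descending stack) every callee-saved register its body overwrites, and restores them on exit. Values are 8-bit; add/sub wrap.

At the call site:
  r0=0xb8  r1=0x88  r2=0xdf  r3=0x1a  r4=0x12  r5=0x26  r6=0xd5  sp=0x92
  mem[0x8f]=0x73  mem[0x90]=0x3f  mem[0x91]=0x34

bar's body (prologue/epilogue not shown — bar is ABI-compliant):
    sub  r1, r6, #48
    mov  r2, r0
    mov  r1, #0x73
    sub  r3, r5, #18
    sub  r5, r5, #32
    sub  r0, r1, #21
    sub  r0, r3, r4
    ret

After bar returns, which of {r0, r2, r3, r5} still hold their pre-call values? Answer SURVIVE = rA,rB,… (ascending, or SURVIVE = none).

SURVIVE = r3

prologue: push r3 → mem[0x91]=0x1a, sp=0x91
body[0] sub  r1, r6, #48 → r1=0xa5
body[1] mov  r2, r0 → r2=0xb8
body[2] mov  r1, #0x73 → r1=0x73
body[3] sub  r3, r5, #18 → r3=0x14
body[4] sub  r5, r5, #32 → r5=0x06
body[5] sub  r0, r1, #21 → r0=0x5e
body[6] sub  r0, r3, r4 → r0=0x02
epilogue: pop r3=0x1a, sp=0x92
r0: caller-saved, written=True
r2: caller-saved, written=True
r3: callee-saved, written=True
r5: caller-saved, written=True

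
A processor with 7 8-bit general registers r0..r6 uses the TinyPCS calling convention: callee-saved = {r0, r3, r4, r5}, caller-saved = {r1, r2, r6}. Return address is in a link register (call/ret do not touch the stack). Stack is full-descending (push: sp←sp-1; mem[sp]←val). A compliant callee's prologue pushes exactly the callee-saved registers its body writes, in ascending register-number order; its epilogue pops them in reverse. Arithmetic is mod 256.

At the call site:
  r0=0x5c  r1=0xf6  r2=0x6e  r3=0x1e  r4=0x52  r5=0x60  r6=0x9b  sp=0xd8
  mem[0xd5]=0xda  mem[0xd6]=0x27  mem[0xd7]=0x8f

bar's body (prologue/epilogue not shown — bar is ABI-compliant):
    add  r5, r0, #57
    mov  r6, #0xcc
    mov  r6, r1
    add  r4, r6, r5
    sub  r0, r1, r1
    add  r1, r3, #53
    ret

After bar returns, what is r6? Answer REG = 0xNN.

prologue: push r0 -> mem[0xd7]=0x5c, sp=0xd7
prologue: push r4 -> mem[0xd6]=0x52, sp=0xd6
prologue: push r5 -> mem[0xd5]=0x60, sp=0xd5
body[0] add  r5, r0, #57 -> r5=0x95
body[1] mov  r6, #0xcc -> r6=0xcc
body[2] mov  r6, r1 -> r6=0xf6
body[3] add  r4, r6, r5 -> r4=0x8b
body[4] sub  r0, r1, r1 -> r0=0x00
body[5] add  r1, r3, #53 -> r1=0x53
epilogue: pop r5=0x60, sp=0xd6
epilogue: pop r4=0x52, sp=0xd7
epilogue: pop r0=0x5c, sp=0xd8
r6 is caller-saved -> body value

REG = 0xf6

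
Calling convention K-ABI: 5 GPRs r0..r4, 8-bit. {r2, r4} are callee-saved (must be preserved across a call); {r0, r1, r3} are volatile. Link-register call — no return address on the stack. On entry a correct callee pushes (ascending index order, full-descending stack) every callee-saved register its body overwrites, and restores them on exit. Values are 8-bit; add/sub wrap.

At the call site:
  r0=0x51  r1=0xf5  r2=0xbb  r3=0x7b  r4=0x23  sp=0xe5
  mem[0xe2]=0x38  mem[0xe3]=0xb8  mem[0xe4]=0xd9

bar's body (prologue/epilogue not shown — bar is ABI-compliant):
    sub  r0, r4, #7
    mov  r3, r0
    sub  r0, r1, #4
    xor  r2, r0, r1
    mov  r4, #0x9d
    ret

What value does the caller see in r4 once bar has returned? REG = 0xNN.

REG = 0x23

prologue: push r2 -> mem[0xe4]=0xbb, sp=0xe4
prologue: push r4 -> mem[0xe3]=0x23, sp=0xe3
body[0] sub  r0, r4, #7 -> r0=0x1c
body[1] mov  r3, r0 -> r3=0x1c
body[2] sub  r0, r1, #4 -> r0=0xf1
body[3] xor  r2, r0, r1 -> r2=0x04
body[4] mov  r4, #0x9d -> r4=0x9d
epilogue: pop r4=0x23, sp=0xe4
epilogue: pop r2=0xbb, sp=0xe5
r4 is callee-saved -> restored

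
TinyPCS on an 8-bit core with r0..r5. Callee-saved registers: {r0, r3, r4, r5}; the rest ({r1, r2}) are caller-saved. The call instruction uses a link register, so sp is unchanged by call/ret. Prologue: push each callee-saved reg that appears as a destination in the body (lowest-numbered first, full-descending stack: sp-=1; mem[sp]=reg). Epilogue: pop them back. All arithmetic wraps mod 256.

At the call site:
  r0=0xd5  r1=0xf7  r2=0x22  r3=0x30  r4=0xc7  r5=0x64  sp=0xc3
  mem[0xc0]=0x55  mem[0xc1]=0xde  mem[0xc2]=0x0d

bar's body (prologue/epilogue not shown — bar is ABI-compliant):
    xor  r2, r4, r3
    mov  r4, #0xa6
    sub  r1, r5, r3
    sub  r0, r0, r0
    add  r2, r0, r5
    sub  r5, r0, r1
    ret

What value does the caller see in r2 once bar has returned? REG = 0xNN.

REG = 0x64

prologue: push r0 → mem[0xc2]=0xd5, sp=0xc2
prologue: push r4 → mem[0xc1]=0xc7, sp=0xc1
prologue: push r5 → mem[0xc0]=0x64, sp=0xc0
body[0] xor  r2, r4, r3 → r2=0xf7
body[1] mov  r4, #0xa6 → r4=0xa6
body[2] sub  r1, r5, r3 → r1=0x34
body[3] sub  r0, r0, r0 → r0=0x00
body[4] add  r2, r0, r5 → r2=0x64
body[5] sub  r5, r0, r1 → r5=0xcc
epilogue: pop r5=0x64, sp=0xc1
epilogue: pop r4=0xc7, sp=0xc2
epilogue: pop r0=0xd5, sp=0xc3
r2 is caller-saved → body value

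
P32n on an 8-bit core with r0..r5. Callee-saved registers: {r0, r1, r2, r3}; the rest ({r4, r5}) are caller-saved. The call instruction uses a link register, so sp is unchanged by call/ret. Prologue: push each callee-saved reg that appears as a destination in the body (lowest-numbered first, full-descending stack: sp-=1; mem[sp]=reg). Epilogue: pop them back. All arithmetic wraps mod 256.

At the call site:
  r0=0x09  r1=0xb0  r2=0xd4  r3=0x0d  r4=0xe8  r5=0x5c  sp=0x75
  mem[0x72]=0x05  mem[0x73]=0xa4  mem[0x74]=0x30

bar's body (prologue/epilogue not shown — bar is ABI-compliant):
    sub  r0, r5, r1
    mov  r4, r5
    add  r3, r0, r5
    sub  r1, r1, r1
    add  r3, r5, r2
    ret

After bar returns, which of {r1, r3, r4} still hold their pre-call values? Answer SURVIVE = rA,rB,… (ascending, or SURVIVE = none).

SURVIVE = r1,r3

prologue: push r0 → mem[0x74]=0x09, sp=0x74
prologue: push r1 → mem[0x73]=0xb0, sp=0x73
prologue: push r3 → mem[0x72]=0x0d, sp=0x72
body[0] sub  r0, r5, r1 → r0=0xac
body[1] mov  r4, r5 → r4=0x5c
body[2] add  r3, r0, r5 → r3=0x08
body[3] sub  r1, r1, r1 → r1=0x00
body[4] add  r3, r5, r2 → r3=0x30
epilogue: pop r3=0x0d, sp=0x73
epilogue: pop r1=0xb0, sp=0x74
epilogue: pop r0=0x09, sp=0x75
r1: callee-saved, written=True
r3: callee-saved, written=True
r4: caller-saved, written=True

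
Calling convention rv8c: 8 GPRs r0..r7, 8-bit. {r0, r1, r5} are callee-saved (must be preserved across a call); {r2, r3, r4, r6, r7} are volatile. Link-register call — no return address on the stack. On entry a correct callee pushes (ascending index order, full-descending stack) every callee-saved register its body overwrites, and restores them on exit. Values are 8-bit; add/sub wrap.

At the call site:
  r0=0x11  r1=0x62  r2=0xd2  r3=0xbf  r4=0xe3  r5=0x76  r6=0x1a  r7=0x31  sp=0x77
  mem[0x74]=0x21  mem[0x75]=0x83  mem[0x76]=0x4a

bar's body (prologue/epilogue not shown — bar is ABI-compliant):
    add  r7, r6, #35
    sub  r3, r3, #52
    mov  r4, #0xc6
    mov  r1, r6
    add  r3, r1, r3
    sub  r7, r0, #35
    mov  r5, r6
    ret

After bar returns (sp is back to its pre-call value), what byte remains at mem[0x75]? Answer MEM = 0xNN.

prologue: push r1 -> mem[0x76]=0x62, sp=0x76
prologue: push r5 -> mem[0x75]=0x76, sp=0x75
body[0] add  r7, r6, #35 -> r7=0x3d
body[1] sub  r3, r3, #52 -> r3=0x8b
body[2] mov  r4, #0xc6 -> r4=0xc6
body[3] mov  r1, r6 -> r1=0x1a
body[4] add  r3, r1, r3 -> r3=0xa5
body[5] sub  r7, r0, #35 -> r7=0xee
body[6] mov  r5, r6 -> r5=0x1a
epilogue: pop r5=0x76, sp=0x76
epilogue: pop r1=0x62, sp=0x77
prologue pushed ['r1', 'r5'] at ['0x76', '0x75']

MEM = 0x76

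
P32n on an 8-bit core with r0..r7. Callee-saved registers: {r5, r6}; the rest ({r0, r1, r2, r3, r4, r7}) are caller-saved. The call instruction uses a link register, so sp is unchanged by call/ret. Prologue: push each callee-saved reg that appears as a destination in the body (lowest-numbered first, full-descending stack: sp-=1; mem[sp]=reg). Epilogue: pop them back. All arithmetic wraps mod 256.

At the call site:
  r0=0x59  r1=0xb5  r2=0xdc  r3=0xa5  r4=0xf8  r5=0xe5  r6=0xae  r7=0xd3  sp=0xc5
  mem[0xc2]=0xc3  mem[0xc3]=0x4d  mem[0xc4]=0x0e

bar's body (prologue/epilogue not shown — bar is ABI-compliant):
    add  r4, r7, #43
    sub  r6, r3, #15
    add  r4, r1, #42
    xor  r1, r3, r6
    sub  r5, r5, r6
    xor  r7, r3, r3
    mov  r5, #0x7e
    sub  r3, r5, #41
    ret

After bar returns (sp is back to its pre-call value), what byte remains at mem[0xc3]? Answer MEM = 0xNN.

prologue: push r5 -> mem[0xc4]=0xe5, sp=0xc4
prologue: push r6 -> mem[0xc3]=0xae, sp=0xc3
body[0] add  r4, r7, #43 -> r4=0xfe
body[1] sub  r6, r3, #15 -> r6=0x96
body[2] add  r4, r1, #42 -> r4=0xdf
body[3] xor  r1, r3, r6 -> r1=0x33
body[4] sub  r5, r5, r6 -> r5=0x4f
body[5] xor  r7, r3, r3 -> r7=0x00
body[6] mov  r5, #0x7e -> r5=0x7e
body[7] sub  r3, r5, #41 -> r3=0x55
epilogue: pop r6=0xae, sp=0xc4
epilogue: pop r5=0xe5, sp=0xc5
prologue pushed ['r5', 'r6'] at ['0xc4', '0xc3']

MEM = 0xae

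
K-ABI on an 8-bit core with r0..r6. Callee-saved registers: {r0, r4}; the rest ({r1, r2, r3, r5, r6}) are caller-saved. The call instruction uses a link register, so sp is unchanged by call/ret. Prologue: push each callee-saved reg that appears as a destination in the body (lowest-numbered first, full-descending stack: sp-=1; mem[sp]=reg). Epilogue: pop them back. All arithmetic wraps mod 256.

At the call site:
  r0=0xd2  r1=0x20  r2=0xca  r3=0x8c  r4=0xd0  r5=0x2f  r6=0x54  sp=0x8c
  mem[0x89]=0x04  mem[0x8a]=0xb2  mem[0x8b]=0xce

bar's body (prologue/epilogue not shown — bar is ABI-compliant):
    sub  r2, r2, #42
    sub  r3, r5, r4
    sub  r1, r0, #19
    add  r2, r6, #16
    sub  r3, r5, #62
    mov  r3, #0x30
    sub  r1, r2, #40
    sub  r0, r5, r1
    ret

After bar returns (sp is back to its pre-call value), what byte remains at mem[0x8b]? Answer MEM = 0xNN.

prologue: push r0 → mem[0x8b]=0xd2, sp=0x8b
body[0] sub  r2, r2, #42 → r2=0xa0
body[1] sub  r3, r5, r4 → r3=0x5f
body[2] sub  r1, r0, #19 → r1=0xbf
body[3] add  r2, r6, #16 → r2=0x64
body[4] sub  r3, r5, #62 → r3=0xf1
body[5] mov  r3, #0x30 → r3=0x30
body[6] sub  r1, r2, #40 → r1=0x3c
body[7] sub  r0, r5, r1 → r0=0xf3
epilogue: pop r0=0xd2, sp=0x8c
prologue pushed ['r0'] at ['0x8b']

MEM = 0xd2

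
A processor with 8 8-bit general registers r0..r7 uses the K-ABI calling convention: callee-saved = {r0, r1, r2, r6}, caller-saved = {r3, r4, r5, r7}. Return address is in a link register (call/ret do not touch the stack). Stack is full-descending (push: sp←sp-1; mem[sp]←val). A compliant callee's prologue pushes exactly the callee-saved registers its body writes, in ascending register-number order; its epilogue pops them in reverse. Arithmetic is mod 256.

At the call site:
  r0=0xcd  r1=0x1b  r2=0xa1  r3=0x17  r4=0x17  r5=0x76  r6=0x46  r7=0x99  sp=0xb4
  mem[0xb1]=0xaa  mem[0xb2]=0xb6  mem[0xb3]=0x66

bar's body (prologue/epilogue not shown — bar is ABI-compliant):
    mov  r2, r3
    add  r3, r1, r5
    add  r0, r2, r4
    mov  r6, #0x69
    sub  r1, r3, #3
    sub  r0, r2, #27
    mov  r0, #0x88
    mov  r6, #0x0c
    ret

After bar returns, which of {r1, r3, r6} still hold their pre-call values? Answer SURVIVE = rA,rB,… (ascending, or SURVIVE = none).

SURVIVE = r1,r6

prologue: push r0 -> mem[0xb3]=0xcd, sp=0xb3
prologue: push r1 -> mem[0xb2]=0x1b, sp=0xb2
prologue: push r2 -> mem[0xb1]=0xa1, sp=0xb1
prologue: push r6 -> mem[0xb0]=0x46, sp=0xb0
body[0] mov  r2, r3 -> r2=0x17
body[1] add  r3, r1, r5 -> r3=0x91
body[2] add  r0, r2, r4 -> r0=0x2e
body[3] mov  r6, #0x69 -> r6=0x69
body[4] sub  r1, r3, #3 -> r1=0x8e
body[5] sub  r0, r2, #27 -> r0=0xfc
body[6] mov  r0, #0x88 -> r0=0x88
body[7] mov  r6, #0x0c -> r6=0x0c
epilogue: pop r6=0x46, sp=0xb1
epilogue: pop r2=0xa1, sp=0xb2
epilogue: pop r1=0x1b, sp=0xb3
epilogue: pop r0=0xcd, sp=0xb4
r1: callee-saved, written=True
r3: caller-saved, written=True
r6: callee-saved, written=True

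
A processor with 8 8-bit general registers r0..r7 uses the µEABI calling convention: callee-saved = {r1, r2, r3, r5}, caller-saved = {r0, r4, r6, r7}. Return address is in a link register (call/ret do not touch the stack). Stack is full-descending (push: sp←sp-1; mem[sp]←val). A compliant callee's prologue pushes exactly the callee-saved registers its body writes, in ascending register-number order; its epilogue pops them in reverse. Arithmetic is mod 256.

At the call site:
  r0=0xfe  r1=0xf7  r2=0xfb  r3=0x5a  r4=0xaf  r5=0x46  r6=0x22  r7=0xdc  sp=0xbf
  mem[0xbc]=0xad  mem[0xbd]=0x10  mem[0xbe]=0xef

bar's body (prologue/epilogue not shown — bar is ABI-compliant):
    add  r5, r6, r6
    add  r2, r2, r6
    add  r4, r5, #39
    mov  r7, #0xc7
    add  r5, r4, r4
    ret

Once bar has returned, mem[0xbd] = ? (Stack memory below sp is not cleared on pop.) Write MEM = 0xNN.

prologue: push r2 → mem[0xbe]=0xfb, sp=0xbe
prologue: push r5 → mem[0xbd]=0x46, sp=0xbd
body[0] add  r5, r6, r6 → r5=0x44
body[1] add  r2, r2, r6 → r2=0x1d
body[2] add  r4, r5, #39 → r4=0x6b
body[3] mov  r7, #0xc7 → r7=0xc7
body[4] add  r5, r4, r4 → r5=0xd6
epilogue: pop r5=0x46, sp=0xbe
epilogue: pop r2=0xfb, sp=0xbf
prologue pushed ['r2', 'r5'] at ['0xbe', '0xbd']

MEM = 0x46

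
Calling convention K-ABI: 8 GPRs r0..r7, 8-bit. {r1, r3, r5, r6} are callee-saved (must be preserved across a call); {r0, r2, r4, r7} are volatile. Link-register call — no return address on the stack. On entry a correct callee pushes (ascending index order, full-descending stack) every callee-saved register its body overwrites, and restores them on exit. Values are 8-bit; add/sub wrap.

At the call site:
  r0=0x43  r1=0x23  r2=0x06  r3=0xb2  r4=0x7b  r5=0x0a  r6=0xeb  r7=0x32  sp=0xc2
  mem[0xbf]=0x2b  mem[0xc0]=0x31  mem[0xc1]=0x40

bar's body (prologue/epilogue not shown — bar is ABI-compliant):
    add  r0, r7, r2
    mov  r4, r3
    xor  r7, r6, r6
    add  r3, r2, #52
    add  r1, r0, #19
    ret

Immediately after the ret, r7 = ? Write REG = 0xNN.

prologue: push r1 -> mem[0xc1]=0x23, sp=0xc1
prologue: push r3 -> mem[0xc0]=0xb2, sp=0xc0
body[0] add  r0, r7, r2 -> r0=0x38
body[1] mov  r4, r3 -> r4=0xb2
body[2] xor  r7, r6, r6 -> r7=0x00
body[3] add  r3, r2, #52 -> r3=0x3a
body[4] add  r1, r0, #19 -> r1=0x4b
epilogue: pop r3=0xb2, sp=0xc1
epilogue: pop r1=0x23, sp=0xc2
r7 is caller-saved -> body value

REG = 0x00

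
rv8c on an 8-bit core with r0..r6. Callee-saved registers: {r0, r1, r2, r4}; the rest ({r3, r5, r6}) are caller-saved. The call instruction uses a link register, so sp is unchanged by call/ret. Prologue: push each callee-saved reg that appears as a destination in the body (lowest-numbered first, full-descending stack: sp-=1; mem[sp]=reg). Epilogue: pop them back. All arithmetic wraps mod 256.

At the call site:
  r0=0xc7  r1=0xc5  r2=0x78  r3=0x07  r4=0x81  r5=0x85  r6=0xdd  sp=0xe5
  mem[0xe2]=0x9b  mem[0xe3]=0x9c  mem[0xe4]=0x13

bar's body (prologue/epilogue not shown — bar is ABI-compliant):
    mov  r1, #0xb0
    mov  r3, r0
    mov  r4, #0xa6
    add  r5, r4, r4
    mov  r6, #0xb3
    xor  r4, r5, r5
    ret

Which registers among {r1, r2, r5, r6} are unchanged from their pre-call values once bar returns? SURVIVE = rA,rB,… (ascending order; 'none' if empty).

prologue: push r1 → mem[0xe4]=0xc5, sp=0xe4
prologue: push r4 → mem[0xe3]=0x81, sp=0xe3
body[0] mov  r1, #0xb0 → r1=0xb0
body[1] mov  r3, r0 → r3=0xc7
body[2] mov  r4, #0xa6 → r4=0xa6
body[3] add  r5, r4, r4 → r5=0x4c
body[4] mov  r6, #0xb3 → r6=0xb3
body[5] xor  r4, r5, r5 → r4=0x00
epilogue: pop r4=0x81, sp=0xe4
epilogue: pop r1=0xc5, sp=0xe5
r1: callee-saved, written=True
r2: callee-saved, written=False
r5: caller-saved, written=True
r6: caller-saved, written=True

SURVIVE = r1,r2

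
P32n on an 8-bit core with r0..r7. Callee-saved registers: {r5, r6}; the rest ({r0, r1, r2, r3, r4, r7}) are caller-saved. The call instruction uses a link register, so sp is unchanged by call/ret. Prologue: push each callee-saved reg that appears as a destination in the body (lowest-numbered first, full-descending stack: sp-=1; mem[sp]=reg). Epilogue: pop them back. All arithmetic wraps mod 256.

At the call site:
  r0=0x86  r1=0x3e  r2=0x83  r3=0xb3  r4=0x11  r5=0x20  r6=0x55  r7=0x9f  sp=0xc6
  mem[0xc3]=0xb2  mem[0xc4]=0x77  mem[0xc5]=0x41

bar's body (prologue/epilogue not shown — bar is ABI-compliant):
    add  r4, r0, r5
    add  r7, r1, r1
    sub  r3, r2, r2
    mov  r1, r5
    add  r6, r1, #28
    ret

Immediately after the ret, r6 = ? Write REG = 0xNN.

REG = 0x55

prologue: push r6 -> mem[0xc5]=0x55, sp=0xc5
body[0] add  r4, r0, r5 -> r4=0xa6
body[1] add  r7, r1, r1 -> r7=0x7c
body[2] sub  r3, r2, r2 -> r3=0x00
body[3] mov  r1, r5 -> r1=0x20
body[4] add  r6, r1, #28 -> r6=0x3c
epilogue: pop r6=0x55, sp=0xc6
r6 is callee-saved -> restored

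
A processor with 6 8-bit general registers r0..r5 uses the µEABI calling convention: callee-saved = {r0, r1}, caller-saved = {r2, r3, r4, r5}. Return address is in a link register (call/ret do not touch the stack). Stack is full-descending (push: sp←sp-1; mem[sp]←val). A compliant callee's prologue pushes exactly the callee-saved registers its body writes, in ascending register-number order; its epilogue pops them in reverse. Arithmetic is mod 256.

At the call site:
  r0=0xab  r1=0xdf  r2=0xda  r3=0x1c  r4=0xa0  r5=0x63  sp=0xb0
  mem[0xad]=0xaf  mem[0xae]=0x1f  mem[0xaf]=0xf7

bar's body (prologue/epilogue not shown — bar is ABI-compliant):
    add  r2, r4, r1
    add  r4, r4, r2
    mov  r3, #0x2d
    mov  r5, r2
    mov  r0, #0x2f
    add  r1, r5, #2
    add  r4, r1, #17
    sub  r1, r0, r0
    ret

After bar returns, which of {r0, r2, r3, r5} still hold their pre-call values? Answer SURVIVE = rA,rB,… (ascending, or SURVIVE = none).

prologue: push r0 → mem[0xaf]=0xab, sp=0xaf
prologue: push r1 → mem[0xae]=0xdf, sp=0xae
body[0] add  r2, r4, r1 → r2=0x7f
body[1] add  r4, r4, r2 → r4=0x1f
body[2] mov  r3, #0x2d → r3=0x2d
body[3] mov  r5, r2 → r5=0x7f
body[4] mov  r0, #0x2f → r0=0x2f
body[5] add  r1, r5, #2 → r1=0x81
body[6] add  r4, r1, #17 → r4=0x92
body[7] sub  r1, r0, r0 → r1=0x00
epilogue: pop r1=0xdf, sp=0xaf
epilogue: pop r0=0xab, sp=0xb0
r0: callee-saved, written=True
r2: caller-saved, written=True
r3: caller-saved, written=True
r5: caller-saved, written=True

SURVIVE = r0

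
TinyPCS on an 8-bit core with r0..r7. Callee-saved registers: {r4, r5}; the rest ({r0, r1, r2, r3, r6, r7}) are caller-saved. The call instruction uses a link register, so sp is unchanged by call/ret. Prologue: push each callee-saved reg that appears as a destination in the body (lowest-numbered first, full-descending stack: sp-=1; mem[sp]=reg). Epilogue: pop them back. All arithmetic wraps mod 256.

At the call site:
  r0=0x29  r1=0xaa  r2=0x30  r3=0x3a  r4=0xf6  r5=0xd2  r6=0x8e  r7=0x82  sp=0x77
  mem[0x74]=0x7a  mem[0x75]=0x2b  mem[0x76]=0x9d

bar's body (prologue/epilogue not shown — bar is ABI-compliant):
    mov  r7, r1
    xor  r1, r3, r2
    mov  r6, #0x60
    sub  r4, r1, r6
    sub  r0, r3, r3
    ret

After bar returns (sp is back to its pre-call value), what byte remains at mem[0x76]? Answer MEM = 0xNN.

prologue: push r4 → mem[0x76]=0xf6, sp=0x76
body[0] mov  r7, r1 → r7=0xaa
body[1] xor  r1, r3, r2 → r1=0x0a
body[2] mov  r6, #0x60 → r6=0x60
body[3] sub  r4, r1, r6 → r4=0xaa
body[4] sub  r0, r3, r3 → r0=0x00
epilogue: pop r4=0xf6, sp=0x77
prologue pushed ['r4'] at ['0x76']

MEM = 0xf6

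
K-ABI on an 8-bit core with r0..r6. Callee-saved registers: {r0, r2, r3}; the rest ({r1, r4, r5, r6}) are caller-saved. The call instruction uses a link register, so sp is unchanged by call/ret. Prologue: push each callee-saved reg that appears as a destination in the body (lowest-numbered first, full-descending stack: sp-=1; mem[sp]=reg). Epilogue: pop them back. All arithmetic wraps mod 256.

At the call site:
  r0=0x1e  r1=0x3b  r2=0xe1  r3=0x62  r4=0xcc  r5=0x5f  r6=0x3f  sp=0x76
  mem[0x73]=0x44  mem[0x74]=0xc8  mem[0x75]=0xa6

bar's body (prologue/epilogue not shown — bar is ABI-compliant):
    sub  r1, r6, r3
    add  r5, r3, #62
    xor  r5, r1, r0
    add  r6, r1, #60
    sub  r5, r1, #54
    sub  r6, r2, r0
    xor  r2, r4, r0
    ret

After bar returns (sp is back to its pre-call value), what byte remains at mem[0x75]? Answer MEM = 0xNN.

MEM = 0xe1

prologue: push r2 → mem[0x75]=0xe1, sp=0x75
body[0] sub  r1, r6, r3 → r1=0xdd
body[1] add  r5, r3, #62 → r5=0xa0
body[2] xor  r5, r1, r0 → r5=0xc3
body[3] add  r6, r1, #60 → r6=0x19
body[4] sub  r5, r1, #54 → r5=0xa7
body[5] sub  r6, r2, r0 → r6=0xc3
body[6] xor  r2, r4, r0 → r2=0xd2
epilogue: pop r2=0xe1, sp=0x76
prologue pushed ['r2'] at ['0x75']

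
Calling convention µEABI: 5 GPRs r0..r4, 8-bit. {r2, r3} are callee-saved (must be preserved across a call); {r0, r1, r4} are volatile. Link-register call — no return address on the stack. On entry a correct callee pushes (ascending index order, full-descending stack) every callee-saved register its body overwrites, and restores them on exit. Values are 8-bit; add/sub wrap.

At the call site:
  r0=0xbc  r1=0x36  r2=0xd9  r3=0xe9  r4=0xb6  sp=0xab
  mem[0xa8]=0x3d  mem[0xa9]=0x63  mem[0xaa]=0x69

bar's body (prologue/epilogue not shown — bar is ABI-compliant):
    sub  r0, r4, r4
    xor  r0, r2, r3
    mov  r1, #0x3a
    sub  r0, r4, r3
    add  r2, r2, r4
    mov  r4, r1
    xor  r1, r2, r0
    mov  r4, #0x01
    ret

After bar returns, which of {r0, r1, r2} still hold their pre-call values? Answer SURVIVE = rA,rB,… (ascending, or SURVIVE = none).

prologue: push r2 -> mem[0xaa]=0xd9, sp=0xaa
body[0] sub  r0, r4, r4 -> r0=0x00
body[1] xor  r0, r2, r3 -> r0=0x30
body[2] mov  r1, #0x3a -> r1=0x3a
body[3] sub  r0, r4, r3 -> r0=0xcd
body[4] add  r2, r2, r4 -> r2=0x8f
body[5] mov  r4, r1 -> r4=0x3a
body[6] xor  r1, r2, r0 -> r1=0x42
body[7] mov  r4, #0x01 -> r4=0x01
epilogue: pop r2=0xd9, sp=0xab
r0: caller-saved, written=True
r1: caller-saved, written=True
r2: callee-saved, written=True

SURVIVE = r2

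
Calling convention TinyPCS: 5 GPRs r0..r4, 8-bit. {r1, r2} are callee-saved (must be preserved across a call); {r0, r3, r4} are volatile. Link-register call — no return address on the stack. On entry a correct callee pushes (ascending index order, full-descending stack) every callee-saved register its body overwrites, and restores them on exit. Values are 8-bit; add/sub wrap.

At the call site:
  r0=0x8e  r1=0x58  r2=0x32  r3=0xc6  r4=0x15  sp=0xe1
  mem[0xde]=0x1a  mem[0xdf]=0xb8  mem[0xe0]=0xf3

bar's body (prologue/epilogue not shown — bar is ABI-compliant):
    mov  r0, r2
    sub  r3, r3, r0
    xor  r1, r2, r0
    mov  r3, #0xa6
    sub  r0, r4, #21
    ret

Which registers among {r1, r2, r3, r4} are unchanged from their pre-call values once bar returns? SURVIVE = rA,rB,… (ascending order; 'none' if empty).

prologue: push r1 → mem[0xe0]=0x58, sp=0xe0
body[0] mov  r0, r2 → r0=0x32
body[1] sub  r3, r3, r0 → r3=0x94
body[2] xor  r1, r2, r0 → r1=0x00
body[3] mov  r3, #0xa6 → r3=0xa6
body[4] sub  r0, r4, #21 → r0=0x00
epilogue: pop r1=0x58, sp=0xe1
r1: callee-saved, written=True
r2: callee-saved, written=False
r3: caller-saved, written=True
r4: caller-saved, written=False

SURVIVE = r1,r2,r4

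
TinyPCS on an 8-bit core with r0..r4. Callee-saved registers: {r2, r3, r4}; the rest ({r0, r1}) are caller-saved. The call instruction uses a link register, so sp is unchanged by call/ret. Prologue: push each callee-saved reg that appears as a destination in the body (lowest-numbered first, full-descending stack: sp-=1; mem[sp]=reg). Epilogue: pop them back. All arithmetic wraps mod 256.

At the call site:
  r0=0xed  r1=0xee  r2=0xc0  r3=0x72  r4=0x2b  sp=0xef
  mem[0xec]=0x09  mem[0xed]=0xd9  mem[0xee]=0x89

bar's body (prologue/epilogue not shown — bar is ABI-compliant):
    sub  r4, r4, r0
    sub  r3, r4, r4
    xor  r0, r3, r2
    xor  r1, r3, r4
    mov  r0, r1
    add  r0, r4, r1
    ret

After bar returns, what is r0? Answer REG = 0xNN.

prologue: push r3 → mem[0xee]=0x72, sp=0xee
prologue: push r4 → mem[0xed]=0x2b, sp=0xed
body[0] sub  r4, r4, r0 → r4=0x3e
body[1] sub  r3, r4, r4 → r3=0x00
body[2] xor  r0, r3, r2 → r0=0xc0
body[3] xor  r1, r3, r4 → r1=0x3e
body[4] mov  r0, r1 → r0=0x3e
body[5] add  r0, r4, r1 → r0=0x7c
epilogue: pop r4=0x2b, sp=0xee
epilogue: pop r3=0x72, sp=0xef
r0 is caller-saved → body value

REG = 0x7c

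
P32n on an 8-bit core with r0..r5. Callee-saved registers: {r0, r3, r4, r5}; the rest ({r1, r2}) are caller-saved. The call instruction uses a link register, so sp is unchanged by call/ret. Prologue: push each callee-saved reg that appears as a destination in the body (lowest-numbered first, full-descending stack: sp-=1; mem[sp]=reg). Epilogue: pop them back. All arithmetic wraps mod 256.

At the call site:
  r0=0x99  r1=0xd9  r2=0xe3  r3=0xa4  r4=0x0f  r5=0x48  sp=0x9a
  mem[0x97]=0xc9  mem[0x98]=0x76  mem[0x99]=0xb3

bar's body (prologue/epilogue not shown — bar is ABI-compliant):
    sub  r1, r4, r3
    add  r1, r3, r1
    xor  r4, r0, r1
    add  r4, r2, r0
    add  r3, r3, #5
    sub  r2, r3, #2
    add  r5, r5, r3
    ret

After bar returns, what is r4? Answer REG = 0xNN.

prologue: push r3 -> mem[0x99]=0xa4, sp=0x99
prologue: push r4 -> mem[0x98]=0x0f, sp=0x98
prologue: push r5 -> mem[0x97]=0x48, sp=0x97
body[0] sub  r1, r4, r3 -> r1=0x6b
body[1] add  r1, r3, r1 -> r1=0x0f
body[2] xor  r4, r0, r1 -> r4=0x96
body[3] add  r4, r2, r0 -> r4=0x7c
body[4] add  r3, r3, #5 -> r3=0xa9
body[5] sub  r2, r3, #2 -> r2=0xa7
body[6] add  r5, r5, r3 -> r5=0xf1
epilogue: pop r5=0x48, sp=0x98
epilogue: pop r4=0x0f, sp=0x99
epilogue: pop r3=0xa4, sp=0x9a
r4 is callee-saved -> restored

REG = 0x0f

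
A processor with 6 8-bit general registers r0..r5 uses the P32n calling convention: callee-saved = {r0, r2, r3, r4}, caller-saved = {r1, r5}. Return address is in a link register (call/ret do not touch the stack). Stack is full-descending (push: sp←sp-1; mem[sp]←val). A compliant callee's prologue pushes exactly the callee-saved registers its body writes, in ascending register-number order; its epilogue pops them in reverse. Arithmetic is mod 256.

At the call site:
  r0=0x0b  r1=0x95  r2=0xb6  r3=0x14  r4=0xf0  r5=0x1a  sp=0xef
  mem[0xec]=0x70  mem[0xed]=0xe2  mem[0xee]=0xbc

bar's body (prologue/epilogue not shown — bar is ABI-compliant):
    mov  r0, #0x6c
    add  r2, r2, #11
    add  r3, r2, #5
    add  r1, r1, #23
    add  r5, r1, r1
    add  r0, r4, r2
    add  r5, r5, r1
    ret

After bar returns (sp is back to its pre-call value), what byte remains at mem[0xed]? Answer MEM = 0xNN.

prologue: push r0 → mem[0xee]=0x0b, sp=0xee
prologue: push r2 → mem[0xed]=0xb6, sp=0xed
prologue: push r3 → mem[0xec]=0x14, sp=0xec
body[0] mov  r0, #0x6c → r0=0x6c
body[1] add  r2, r2, #11 → r2=0xc1
body[2] add  r3, r2, #5 → r3=0xc6
body[3] add  r1, r1, #23 → r1=0xac
body[4] add  r5, r1, r1 → r5=0x58
body[5] add  r0, r4, r2 → r0=0xb1
body[6] add  r5, r5, r1 → r5=0x04
epilogue: pop r3=0x14, sp=0xed
epilogue: pop r2=0xb6, sp=0xee
epilogue: pop r0=0x0b, sp=0xef
prologue pushed ['r0', 'r2', 'r3'] at ['0xee', '0xed', '0xec']

MEM = 0xb6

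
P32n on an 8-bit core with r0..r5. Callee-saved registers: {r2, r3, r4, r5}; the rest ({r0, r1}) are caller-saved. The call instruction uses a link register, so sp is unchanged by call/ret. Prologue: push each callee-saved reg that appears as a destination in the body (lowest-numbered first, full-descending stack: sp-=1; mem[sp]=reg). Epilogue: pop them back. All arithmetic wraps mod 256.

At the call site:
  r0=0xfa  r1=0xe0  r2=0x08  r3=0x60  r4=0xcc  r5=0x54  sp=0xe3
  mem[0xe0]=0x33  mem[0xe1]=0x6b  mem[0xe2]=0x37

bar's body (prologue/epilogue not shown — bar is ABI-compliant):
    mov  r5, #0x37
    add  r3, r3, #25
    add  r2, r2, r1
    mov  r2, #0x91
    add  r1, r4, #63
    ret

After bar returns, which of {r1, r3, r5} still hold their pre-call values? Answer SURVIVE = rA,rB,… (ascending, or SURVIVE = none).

SURVIVE = r3,r5

prologue: push r2 → mem[0xe2]=0x08, sp=0xe2
prologue: push r3 → mem[0xe1]=0x60, sp=0xe1
prologue: push r5 → mem[0xe0]=0x54, sp=0xe0
body[0] mov  r5, #0x37 → r5=0x37
body[1] add  r3, r3, #25 → r3=0x79
body[2] add  r2, r2, r1 → r2=0xe8
body[3] mov  r2, #0x91 → r2=0x91
body[4] add  r1, r4, #63 → r1=0x0b
epilogue: pop r5=0x54, sp=0xe1
epilogue: pop r3=0x60, sp=0xe2
epilogue: pop r2=0x08, sp=0xe3
r1: caller-saved, written=True
r3: callee-saved, written=True
r5: callee-saved, written=True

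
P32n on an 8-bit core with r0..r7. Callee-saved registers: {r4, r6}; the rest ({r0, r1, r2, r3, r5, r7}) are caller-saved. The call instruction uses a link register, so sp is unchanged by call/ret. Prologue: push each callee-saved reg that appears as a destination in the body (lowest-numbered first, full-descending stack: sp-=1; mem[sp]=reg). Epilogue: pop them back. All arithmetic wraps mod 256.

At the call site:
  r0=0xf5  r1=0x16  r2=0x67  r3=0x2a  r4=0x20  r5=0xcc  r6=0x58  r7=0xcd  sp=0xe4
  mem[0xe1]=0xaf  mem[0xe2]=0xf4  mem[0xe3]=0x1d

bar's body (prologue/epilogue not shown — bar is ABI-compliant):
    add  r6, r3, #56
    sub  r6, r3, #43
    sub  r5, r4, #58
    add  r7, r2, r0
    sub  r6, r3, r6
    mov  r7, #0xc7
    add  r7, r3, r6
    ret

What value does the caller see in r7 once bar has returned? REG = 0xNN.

prologue: push r6 → mem[0xe3]=0x58, sp=0xe3
body[0] add  r6, r3, #56 → r6=0x62
body[1] sub  r6, r3, #43 → r6=0xff
body[2] sub  r5, r4, #58 → r5=0xe6
body[3] add  r7, r2, r0 → r7=0x5c
body[4] sub  r6, r3, r6 → r6=0x2b
body[5] mov  r7, #0xc7 → r7=0xc7
body[6] add  r7, r3, r6 → r7=0x55
epilogue: pop r6=0x58, sp=0xe4
r7 is caller-saved → body value

REG = 0x55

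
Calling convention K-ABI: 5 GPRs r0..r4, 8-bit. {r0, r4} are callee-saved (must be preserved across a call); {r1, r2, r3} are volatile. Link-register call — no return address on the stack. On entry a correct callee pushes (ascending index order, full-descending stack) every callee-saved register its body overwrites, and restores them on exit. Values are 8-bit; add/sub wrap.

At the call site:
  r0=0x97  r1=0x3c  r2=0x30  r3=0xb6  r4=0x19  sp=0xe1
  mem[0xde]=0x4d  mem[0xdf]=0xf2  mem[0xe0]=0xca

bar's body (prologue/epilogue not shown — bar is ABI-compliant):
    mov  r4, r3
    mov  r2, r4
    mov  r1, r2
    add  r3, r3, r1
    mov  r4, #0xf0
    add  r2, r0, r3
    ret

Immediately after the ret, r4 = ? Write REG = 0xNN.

REG = 0x19

prologue: push r4 -> mem[0xe0]=0x19, sp=0xe0
body[0] mov  r4, r3 -> r4=0xb6
body[1] mov  r2, r4 -> r2=0xb6
body[2] mov  r1, r2 -> r1=0xb6
body[3] add  r3, r3, r1 -> r3=0x6c
body[4] mov  r4, #0xf0 -> r4=0xf0
body[5] add  r2, r0, r3 -> r2=0x03
epilogue: pop r4=0x19, sp=0xe1
r4 is callee-saved -> restored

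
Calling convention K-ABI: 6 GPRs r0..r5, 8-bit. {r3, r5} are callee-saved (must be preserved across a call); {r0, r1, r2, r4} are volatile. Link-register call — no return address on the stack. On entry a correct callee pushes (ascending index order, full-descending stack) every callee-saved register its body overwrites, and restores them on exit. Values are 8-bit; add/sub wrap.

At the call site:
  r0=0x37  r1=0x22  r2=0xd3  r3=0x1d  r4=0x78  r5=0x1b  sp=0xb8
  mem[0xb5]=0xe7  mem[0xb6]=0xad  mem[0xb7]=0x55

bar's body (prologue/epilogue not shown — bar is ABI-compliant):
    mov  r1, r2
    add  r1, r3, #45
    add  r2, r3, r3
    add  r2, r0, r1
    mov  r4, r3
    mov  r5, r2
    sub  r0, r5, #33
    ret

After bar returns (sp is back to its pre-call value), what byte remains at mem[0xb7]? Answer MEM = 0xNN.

MEM = 0x1b

prologue: push r5 → mem[0xb7]=0x1b, sp=0xb7
body[0] mov  r1, r2 → r1=0xd3
body[1] add  r1, r3, #45 → r1=0x4a
body[2] add  r2, r3, r3 → r2=0x3a
body[3] add  r2, r0, r1 → r2=0x81
body[4] mov  r4, r3 → r4=0x1d
body[5] mov  r5, r2 → r5=0x81
body[6] sub  r0, r5, #33 → r0=0x60
epilogue: pop r5=0x1b, sp=0xb8
prologue pushed ['r5'] at ['0xb7']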